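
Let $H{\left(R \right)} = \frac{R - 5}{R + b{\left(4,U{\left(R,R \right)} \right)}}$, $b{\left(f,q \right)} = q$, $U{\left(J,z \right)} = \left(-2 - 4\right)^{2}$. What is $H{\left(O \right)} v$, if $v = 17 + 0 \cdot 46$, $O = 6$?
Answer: $\frac{17}{42} \approx 0.40476$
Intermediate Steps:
$U{\left(J,z \right)} = 36$ ($U{\left(J,z \right)} = \left(-6\right)^{2} = 36$)
$H{\left(R \right)} = \frac{-5 + R}{36 + R}$ ($H{\left(R \right)} = \frac{R - 5}{R + 36} = \frac{-5 + R}{36 + R}$)
$v = 17$ ($v = 17 + 0 = 17$)
$H{\left(O \right)} v = \frac{-5 + 6}{36 + 6} \cdot 17 = \frac{1}{42} \cdot 1 \cdot 17 = \frac{1}{42} \cdot 17 = \frac{17}{42}$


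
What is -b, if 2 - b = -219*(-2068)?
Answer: 452890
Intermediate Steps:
b = -452890 (b = 2 - (-219)*(-2068) = 2 - 1*452892 = 2 - 452892 = -452890)
-b = -1*(-452890) = 452890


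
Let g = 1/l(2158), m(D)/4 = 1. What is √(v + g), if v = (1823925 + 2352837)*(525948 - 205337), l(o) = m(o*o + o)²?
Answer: √21425853465313/4 ≈ 1.1572e+6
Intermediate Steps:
m(D) = 4 (m(D) = 4*1 = 4)
l(o) = 16 (l(o) = 4² = 16)
g = 1/16 ≈ 0.062500
v = 1339115841582 (v = 4176762*320611 = 1339115841582)
√(v + g) = √(1339115841582 + 1/16) = √(21425853465313/16) = √21425853465313/4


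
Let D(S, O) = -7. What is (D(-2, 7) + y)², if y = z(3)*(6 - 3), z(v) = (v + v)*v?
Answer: 2209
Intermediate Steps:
z(v) = 2*v² (z(v) = (2*v)*v = 2*v²)
y = 54 (y = (2*3²)*(6 - 3) = (2*9)*3 = 18*3 = 54)
(D(-2, 7) + y)² = (-7 + 54)² = 47² = 2209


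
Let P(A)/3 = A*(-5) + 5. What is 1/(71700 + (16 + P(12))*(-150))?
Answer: 1/94050 ≈ 1.0633e-5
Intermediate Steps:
P(A) = 15 - 15*A (P(A) = 3*(A*(-5) + 5) = 3*(-5*A + 5) = 3*(5 - 5*A) = 15 - 15*A)
1/(71700 + (16 + P(12))*(-150)) = 1/(71700 + (16 + (15 - 15*12))*(-150)) = 1/(71700 + (16 + (15 - 180))*(-150)) = 1/(71700 + (16 - 165)*(-150)) = 1/(71700 - 149*(-150)) = 1/(71700 + 22350) = 1/94050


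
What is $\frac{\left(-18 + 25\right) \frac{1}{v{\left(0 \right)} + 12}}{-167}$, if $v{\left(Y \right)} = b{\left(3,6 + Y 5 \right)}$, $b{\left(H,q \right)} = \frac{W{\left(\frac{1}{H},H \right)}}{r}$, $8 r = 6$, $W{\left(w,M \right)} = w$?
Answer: $- \frac{9}{2672} \approx -0.0033683$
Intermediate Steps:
$r = \frac{3}{4}$ ($r = \frac{1}{8} \cdot 6 = \frac{3}{4} \approx 0.75$)
$b{\left(H,q \right)} = \frac{4}{3 H}$ ($b{\left(H,q \right)} = \frac{1}{H \frac{3}{4}} = \frac{1}{H} \frac{4}{3} = \frac{4}{3 H}$)
$v{\left(Y \right)} = \frac{4}{9}$ ($v{\left(Y \right)} = \frac{4}{3 \cdot 3} = \frac{4}{3} \cdot \frac{1}{3} = \frac{4}{9}$)
$\frac{\left(-18 + 25\right) \frac{1}{v{\left(0 \right)} + 12}}{-167} = \frac{\left(-18 + 25\right) \frac{1}{\frac{4}{9} + 12}}{-167} = \frac{7}{\frac{112}{9}} \left(- \frac{1}{167}\right) = 7 \cdot \frac{9}{112} \left(- \frac{1}{167}\right) = \frac{9}{16} \left(- \frac{1}{167}\right) = - \frac{9}{2672}$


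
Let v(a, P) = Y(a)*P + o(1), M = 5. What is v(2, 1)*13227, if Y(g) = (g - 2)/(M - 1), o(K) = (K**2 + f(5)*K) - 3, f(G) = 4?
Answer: 26454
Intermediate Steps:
o(K) = -3 + K**2 + 4*K (o(K) = (K**2 + 4*K) - 3 = -3 + K**2 + 4*K)
Y(g) = -1/2 + g/4 (Y(g) = (g - 2)/(5 - 1) = (-2 + g)/4 = (-2 + g)*(1/4) = -1/2 + g/4)
v(a, P) = 2 + P*(-1/2 + a/4) (v(a, P) = (-1/2 + a/4)*P + (-3 + 1**2 + 4*1) = P*(-1/2 + a/4) + (-3 + 1 + 4) = P*(-1/2 + a/4) + 2 = 2 + P*(-1/2 + a/4))
v(2, 1)*13227 = (2 + (1/4)*1*(-2 + 2))*13227 = (2 + (1/4)*1*0)*13227 = (2 + 0)*13227 = 2*13227 = 26454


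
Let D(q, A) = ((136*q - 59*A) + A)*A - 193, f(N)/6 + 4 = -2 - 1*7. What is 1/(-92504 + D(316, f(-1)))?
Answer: -1/3797697 ≈ -2.6332e-7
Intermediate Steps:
f(N) = -78 (f(N) = -24 + 6*(-2 - 1*7) = -24 + 6*(-2 - 7) = -24 + 6*(-9) = -24 - 54 = -78)
D(q, A) = -193 + A*(-58*A + 136*q) (D(q, A) = ((-59*A + 136*q) + A)*A - 193 = (-58*A + 136*q)*A - 193 = A*(-58*A + 136*q) - 193 = -193 + A*(-58*A + 136*q))
1/(-92504 + D(316, f(-1))) = 1/(-92504 + (-193 - 58*(-78)² + 136*(-78)*316)) = 1/(-92504 + (-193 - 58*6084 - 3352128)) = 1/(-92504 + (-193 - 352872 - 3352128)) = 1/(-92504 - 3705193) = 1/(-3797697) = -1/3797697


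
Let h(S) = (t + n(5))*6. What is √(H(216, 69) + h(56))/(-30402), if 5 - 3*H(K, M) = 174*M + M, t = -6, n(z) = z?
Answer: -I*√9066/45603 ≈ -0.0020879*I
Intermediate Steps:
H(K, M) = 5/3 - 175*M/3 (H(K, M) = 5/3 - (174*M + M)/3 = 5/3 - 175*M/3)
h(S) = -6 (h(S) = (-6 + 5)*6 = -1*6 = -6)
√(H(216, 69) + h(56))/(-30402) = √((5/3 - 175/3*69) - 6)/(-30402) = √((5/3 - 4025) - 6)*(-1/30402) = √(-12070/3 - 6)*(-1/30402) = √(-12088/3)*(-1/30402) = (2*I*√9066/3)*(-1/30402) = -I*√9066/45603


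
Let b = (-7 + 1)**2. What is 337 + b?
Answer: 373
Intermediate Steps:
b = 36 (b = (-6)**2 = 36)
337 + b = 337 + 36 = 373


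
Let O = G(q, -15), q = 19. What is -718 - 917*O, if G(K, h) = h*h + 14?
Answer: -219881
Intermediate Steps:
G(K, h) = 14 + h**2 (G(K, h) = h**2 + 14 = 14 + h**2)
O = 239 (O = 14 + (-15)**2 = 14 + 225 = 239)
-718 - 917*O = -718 - 917*239 = -718 - 219163 = -219881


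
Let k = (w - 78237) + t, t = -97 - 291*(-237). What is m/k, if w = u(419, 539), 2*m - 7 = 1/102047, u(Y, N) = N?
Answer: -357165/900870916 ≈ -0.00039647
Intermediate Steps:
m = 357165/102047 (m = 7/2 + (½)/102047 = 7/2 + (½)*(1/102047) = 7/2 + 1/204094 = 357165/102047 ≈ 3.5000)
w = 539
t = 68870 (t = -97 + 68967 = 68870)
k = -8828 (k = (539 - 78237) + 68870 = -77698 + 68870 = -8828)
m/k = (357165/102047)/(-8828) = (357165/102047)*(-1/8828) = -357165/900870916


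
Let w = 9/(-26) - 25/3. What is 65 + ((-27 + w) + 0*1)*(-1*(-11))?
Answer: -25543/78 ≈ -327.47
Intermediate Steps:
w = -677/78 (w = 9*(-1/26) - 25*⅓ = -9/26 - 25/3 = -677/78 ≈ -8.6795)
65 + ((-27 + w) + 0*1)*(-1*(-11)) = 65 + ((-27 - 677/78) + 0*1)*(-1*(-11)) = 65 + (-2783/78 + 0)*11 = 65 - 2783/78*11 = 65 - 30613/78 = -25543/78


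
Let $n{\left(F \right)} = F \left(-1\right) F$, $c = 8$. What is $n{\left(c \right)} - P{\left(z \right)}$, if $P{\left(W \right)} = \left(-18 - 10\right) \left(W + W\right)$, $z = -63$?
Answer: $-3592$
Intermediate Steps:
$P{\left(W \right)} = - 56 W$ ($P{\left(W \right)} = - 28 \cdot 2 W = - 56 W$)
$n{\left(F \right)} = - F^{2}$ ($n{\left(F \right)} = - F F = - F^{2}$)
$n{\left(c \right)} - P{\left(z \right)} = - 8^{2} - \left(-56\right) \left(-63\right) = \left(-1\right) 64 - 3528 = -64 - 3528 = -3592$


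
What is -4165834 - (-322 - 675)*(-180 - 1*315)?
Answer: -4659349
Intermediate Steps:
-4165834 - (-322 - 675)*(-180 - 1*315) = -4165834 - (-997)*(-180 - 315) = -4165834 - (-997)*(-495) = -4165834 - 1*493515 = -4165834 - 493515 = -4659349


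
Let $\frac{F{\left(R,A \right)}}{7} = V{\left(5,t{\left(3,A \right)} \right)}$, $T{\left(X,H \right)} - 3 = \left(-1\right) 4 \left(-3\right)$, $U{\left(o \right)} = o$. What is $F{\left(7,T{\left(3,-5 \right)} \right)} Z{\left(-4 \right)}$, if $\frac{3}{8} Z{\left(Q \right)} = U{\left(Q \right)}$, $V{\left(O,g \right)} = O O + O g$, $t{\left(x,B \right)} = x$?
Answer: $- \frac{8960}{3} \approx -2986.7$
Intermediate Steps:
$T{\left(X,H \right)} = 15$ ($T{\left(X,H \right)} = 3 + \left(-1\right) 4 \left(-3\right) = 3 - -12 = 3 + 12 = 15$)
$V{\left(O,g \right)} = O^{2} + O g$
$F{\left(R,A \right)} = 280$ ($F{\left(R,A \right)} = 7 \cdot 5 \left(5 + 3\right) = 7 \cdot 5 \cdot 8 = 7 \cdot 40 = 280$)
$Z{\left(Q \right)} = \frac{8 Q}{3}$
$F{\left(7,T{\left(3,-5 \right)} \right)} Z{\left(-4 \right)} = 280 \cdot \frac{8}{3} \left(-4\right) = 280 \left(- \frac{32}{3}\right) = - \frac{8960}{3}$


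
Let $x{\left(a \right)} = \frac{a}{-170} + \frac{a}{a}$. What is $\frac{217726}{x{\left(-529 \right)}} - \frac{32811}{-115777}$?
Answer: $\frac{4285325662229}{80928123} \approx 52952.0$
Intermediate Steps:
$x{\left(a \right)} = 1 - \frac{a}{170}$ ($x{\left(a \right)} = a \left(- \frac{1}{170}\right) + 1 = - \frac{a}{170} + 1 = 1 - \frac{a}{170}$)
$\frac{217726}{x{\left(-529 \right)}} - \frac{32811}{-115777} = \frac{217726}{1 - - \frac{529}{170}} - \frac{32811}{-115777} = \frac{217726}{1 + \frac{529}{170}} - - \frac{32811}{115777} = \frac{217726}{\frac{699}{170}} + \frac{32811}{115777} = 217726 \cdot \frac{170}{699} + \frac{32811}{115777} = \frac{37013420}{699} + \frac{32811}{115777} = \frac{4285325662229}{80928123}$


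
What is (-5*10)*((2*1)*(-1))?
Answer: 100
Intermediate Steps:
(-5*10)*((2*1)*(-1)) = -100*(-1) = -50*(-2) = 100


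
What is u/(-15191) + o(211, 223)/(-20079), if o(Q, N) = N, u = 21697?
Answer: -439041656/305020089 ≈ -1.4394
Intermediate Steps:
u/(-15191) + o(211, 223)/(-20079) = 21697/(-15191) + 223/(-20079) = 21697*(-1/15191) + 223*(-1/20079) = -21697/15191 - 223/20079 = -439041656/305020089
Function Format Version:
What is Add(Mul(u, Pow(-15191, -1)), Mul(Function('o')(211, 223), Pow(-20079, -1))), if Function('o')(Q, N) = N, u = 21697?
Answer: Rational(-439041656, 305020089) ≈ -1.4394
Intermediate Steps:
Add(Mul(u, Pow(-15191, -1)), Mul(Function('o')(211, 223), Pow(-20079, -1))) = Add(Mul(21697, Pow(-15191, -1)), Mul(223, Pow(-20079, -1))) = Add(Mul(21697, Rational(-1, 15191)), Mul(223, Rational(-1, 20079))) = Add(Rational(-21697, 15191), Rational(-223, 20079)) = Rational(-439041656, 305020089)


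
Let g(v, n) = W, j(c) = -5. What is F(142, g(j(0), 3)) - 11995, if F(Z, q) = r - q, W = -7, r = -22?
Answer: -12010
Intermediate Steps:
g(v, n) = -7
F(Z, q) = -22 - q
F(142, g(j(0), 3)) - 11995 = (-22 - 1*(-7)) - 11995 = (-22 + 7) - 11995 = -15 - 11995 = -12010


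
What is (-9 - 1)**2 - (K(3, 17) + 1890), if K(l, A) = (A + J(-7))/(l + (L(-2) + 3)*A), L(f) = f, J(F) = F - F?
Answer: -35817/20 ≈ -1790.8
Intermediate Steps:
J(F) = 0
K(l, A) = A/(A + l) (K(l, A) = (A + 0)/(l + (-2 + 3)*A) = A/(l + 1*A) = A/(l + A) = A/(A + l))
(-9 - 1)**2 - (K(3, 17) + 1890) = (-9 - 1)**2 - (17/(17 + 3) + 1890) = (-10)**2 - (17/20 + 1890) = 100 - (17*(1/20) + 1890) = 100 - (17/20 + 1890) = 100 - 1*37817/20 = 100 - 37817/20 = -35817/20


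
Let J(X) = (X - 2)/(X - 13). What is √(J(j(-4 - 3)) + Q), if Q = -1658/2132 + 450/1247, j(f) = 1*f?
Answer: √1466316480395/6646510 ≈ 0.18219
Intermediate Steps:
j(f) = f
J(X) = (-2 + X)/(-13 + X)
Q = -554063/1329302 (Q = -1658*1/2132 + 450*(1/1247) = -829/1066 + 450/1247 = -554063/1329302 ≈ -0.41681)
√(J(j(-4 - 3)) + Q) = √((-2 + (-4 - 3))/(-13 + (-4 - 3)) - 554063/1329302) = √((-2 - 7)/(-13 - 7) - 554063/1329302) = √(-9/(-20) - 554063/1329302) = √(-1/20*(-9) - 554063/1329302) = √(9/20 - 554063/1329302) = √(441229/13293020) = √1466316480395/6646510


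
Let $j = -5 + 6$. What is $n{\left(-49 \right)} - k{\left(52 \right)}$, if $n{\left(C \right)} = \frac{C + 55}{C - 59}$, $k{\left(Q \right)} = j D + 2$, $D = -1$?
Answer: $- \frac{19}{18} \approx -1.0556$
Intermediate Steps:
$j = 1$
$k{\left(Q \right)} = 1$ ($k{\left(Q \right)} = 1 \left(-1\right) + 2 = -1 + 2 = 1$)
$n{\left(C \right)} = \frac{55 + C}{-59 + C}$
$n{\left(-49 \right)} - k{\left(52 \right)} = \frac{55 - 49}{-59 - 49} - 1 = \frac{1}{-108} \cdot 6 - 1 = \left(- \frac{1}{108}\right) 6 - 1 = - \frac{1}{18} - 1 = - \frac{19}{18}$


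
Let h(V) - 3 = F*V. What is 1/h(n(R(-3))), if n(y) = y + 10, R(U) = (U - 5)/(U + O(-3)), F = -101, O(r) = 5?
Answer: -1/603 ≈ -0.0016584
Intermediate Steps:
R(U) = (-5 + U)/(5 + U) (R(U) = (U - 5)/(U + 5) = (-5 + U)/(5 + U))
n(y) = 10 + y
h(V) = 3 - 101*V
1/h(n(R(-3))) = 1/(3 - 101*(10 + (-5 - 3)/(5 - 3))) = 1/(3 - 101*(10 - 8/2)) = 1/(3 - 101*(10 + (½)*(-8))) = 1/(3 - 101*(10 - 4)) = 1/(3 - 101*6) = 1/(3 - 606) = 1/(-603) = -1/603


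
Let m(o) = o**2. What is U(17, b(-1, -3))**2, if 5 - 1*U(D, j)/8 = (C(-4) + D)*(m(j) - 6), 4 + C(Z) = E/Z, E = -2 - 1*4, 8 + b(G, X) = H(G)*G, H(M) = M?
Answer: 24482704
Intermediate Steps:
b(G, X) = -8 + G**2 (b(G, X) = -8 + G*G = -8 + G**2)
E = -6 (E = -2 - 4 = -6)
C(Z) = -4 - 6/Z
U(D, j) = 40 - 8*(-6 + j**2)*(-5/2 + D) (U(D, j) = 40 - 8*((-4 - 6/(-4)) + D)*(j**2 - 6) = 40 - 8*((-4 - 6*(-1/4)) + D)*(-6 + j**2) = 40 - 8*((-4 + 3/2) + D)*(-6 + j**2) = 40 - 8*(-5/2 + D)*(-6 + j**2) = 40 - 8*(-6 + j**2)*(-5/2 + D))
U(17, b(-1, -3))**2 = (-80 + 20*(-8 + (-1)**2)**2 + 48*17 - 8*17*(-8 + (-1)**2)**2)**2 = (-80 + 20*(-8 + 1)**2 + 816 - 8*17*(-8 + 1)**2)**2 = (-80 + 20*(-7)**2 + 816 - 8*17*(-7)**2)**2 = (-80 + 20*49 + 816 - 8*17*49)**2 = (-80 + 980 + 816 - 6664)**2 = (-4948)**2 = 24482704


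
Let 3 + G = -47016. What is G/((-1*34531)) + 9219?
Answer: 45484044/4933 ≈ 9220.4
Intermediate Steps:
G = -47019 (G = -3 - 47016 = -47019)
G/((-1*34531)) + 9219 = -47019/((-1*34531)) + 9219 = -47019/(-34531) + 9219 = -47019*(-1/34531) + 9219 = 6717/4933 + 9219 = 45484044/4933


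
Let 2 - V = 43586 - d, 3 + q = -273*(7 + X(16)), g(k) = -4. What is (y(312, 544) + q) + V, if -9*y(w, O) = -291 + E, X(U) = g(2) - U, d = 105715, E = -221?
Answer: 591605/9 ≈ 65734.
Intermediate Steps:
X(U) = -4 - U
y(w, O) = 512/9 (y(w, O) = -(-291 - 221)/9 = -⅑*(-512) = 512/9)
q = 3546 (q = -3 - 273*(7 + (-4 - 1*16)) = -3 - 273*(7 + (-4 - 16)) = -3 - 273*(7 - 20) = -3 - 273*(-13) = -3 + 3549 = 3546)
V = 62131 (V = 2 - (43586 - 1*105715) = 2 - (43586 - 105715) = 2 - 1*(-62129) = 2 + 62129 = 62131)
(y(312, 544) + q) + V = (512/9 + 3546) + 62131 = 32426/9 + 62131 = 591605/9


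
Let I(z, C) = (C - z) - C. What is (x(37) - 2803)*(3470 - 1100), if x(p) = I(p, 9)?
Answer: -6730800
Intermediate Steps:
I(z, C) = -z
x(p) = -p
(x(37) - 2803)*(3470 - 1100) = (-1*37 - 2803)*(3470 - 1100) = (-37 - 2803)*2370 = -2840*2370 = -6730800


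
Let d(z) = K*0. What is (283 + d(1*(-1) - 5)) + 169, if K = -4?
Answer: 452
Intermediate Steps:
d(z) = 0 (d(z) = -4*0 = 0)
(283 + d(1*(-1) - 5)) + 169 = (283 + 0) + 169 = 283 + 169 = 452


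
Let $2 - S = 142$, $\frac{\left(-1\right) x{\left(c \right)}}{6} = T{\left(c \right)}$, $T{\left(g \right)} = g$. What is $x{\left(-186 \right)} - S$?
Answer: $1256$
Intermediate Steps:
$x{\left(c \right)} = - 6 c$
$S = -140$ ($S = 2 - 142 = -140$)
$x{\left(-186 \right)} - S = \left(-6\right) \left(-186\right) - -140 = 1116 + 140 = 1256$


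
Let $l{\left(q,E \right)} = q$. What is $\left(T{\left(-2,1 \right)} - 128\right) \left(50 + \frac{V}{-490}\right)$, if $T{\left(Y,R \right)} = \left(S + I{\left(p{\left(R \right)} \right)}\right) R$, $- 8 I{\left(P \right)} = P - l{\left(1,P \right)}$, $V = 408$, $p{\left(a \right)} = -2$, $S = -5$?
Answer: $- \frac{6390403}{980} \approx -6520.8$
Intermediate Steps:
$I{\left(P \right)} = \frac{1}{8} - \frac{P}{8}$ ($I{\left(P \right)} = - \frac{P - 1}{8} = - \frac{-1 + P}{8} = \frac{1}{8} - \frac{P}{8}$)
$T{\left(Y,R \right)} = - \frac{37 R}{8}$ ($T{\left(Y,R \right)} = \left(-5 + \left(\frac{1}{8} - - \frac{1}{4}\right)\right) R = \left(-5 + \left(\frac{1}{8} + \frac{1}{4}\right)\right) R = \left(-5 + \frac{3}{8}\right) R = - \frac{37 R}{8}$)
$\left(T{\left(-2,1 \right)} - 128\right) \left(50 + \frac{V}{-490}\right) = \left(\left(- \frac{37}{8}\right) 1 - 128\right) \left(50 + \frac{408}{-490}\right) = \left(- \frac{37}{8} - 128\right) \left(50 + 408 \left(- \frac{1}{490}\right)\right) = - \frac{1061 \left(50 - \frac{204}{245}\right)}{8} = \left(- \frac{1061}{8}\right) \frac{12046}{245} = - \frac{6390403}{980}$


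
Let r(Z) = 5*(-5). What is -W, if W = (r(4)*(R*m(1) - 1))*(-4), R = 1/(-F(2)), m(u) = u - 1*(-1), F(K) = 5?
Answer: 140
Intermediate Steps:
r(Z) = -25
m(u) = 1 + u (m(u) = u + 1 = 1 + u)
R = -1/5 (R = 1/(-1*5) = 1/(-5) = -1/5 ≈ -0.20000)
W = -140 (W = -25*(-(1 + 1)/5 - 1)*(-4) = -25*(-1/5*2 - 1)*(-4) = -25*(-2/5 - 1)*(-4) = -25*(-7/5)*(-4) = 35*(-4) = -140)
-W = -1*(-140) = 140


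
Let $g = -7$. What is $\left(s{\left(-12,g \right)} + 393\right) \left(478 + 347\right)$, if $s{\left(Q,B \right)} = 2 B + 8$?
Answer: $319275$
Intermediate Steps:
$s{\left(Q,B \right)} = 8 + 2 B$
$\left(s{\left(-12,g \right)} + 393\right) \left(478 + 347\right) = \left(\left(8 + 2 \left(-7\right)\right) + 393\right) \left(478 + 347\right) = \left(\left(8 - 14\right) + 393\right) 825 = \left(-6 + 393\right) 825 = 387 \cdot 825 = 319275$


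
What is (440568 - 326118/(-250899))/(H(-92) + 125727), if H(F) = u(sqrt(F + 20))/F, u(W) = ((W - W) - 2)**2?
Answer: 84746104175/24184321876 ≈ 3.5042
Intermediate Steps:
u(W) = 4 (u(W) = (0 - 2)**2 = (-2)**2 = 4)
H(F) = 4/F
(440568 - 326118/(-250899))/(H(-92) + 125727) = (440568 - 326118/(-250899))/(4/(-92) + 125727) = (440568 - 326118*(-1/250899))/(4*(-1/92) + 125727) = (440568 + 108706/83633)/(-1/23 + 125727) = 36846132250/(83633*(2891720/23)) = (36846132250/83633)*(23/2891720) = 84746104175/24184321876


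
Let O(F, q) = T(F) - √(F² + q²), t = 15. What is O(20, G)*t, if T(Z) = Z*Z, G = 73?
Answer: 6000 - 15*√5729 ≈ 4864.6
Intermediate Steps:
T(Z) = Z²
O(F, q) = F² - √(F² + q²)
O(20, G)*t = (20² - √(20² + 73²))*15 = (400 - √(400 + 5329))*15 = (400 - √5729)*15 = 6000 - 15*√5729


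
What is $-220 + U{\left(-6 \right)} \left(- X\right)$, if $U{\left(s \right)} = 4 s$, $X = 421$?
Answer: $9884$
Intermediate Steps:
$-220 + U{\left(-6 \right)} \left(- X\right) = -220 + 4 \left(-6\right) \left(\left(-1\right) 421\right) = -220 - -10104 = -220 + 10104 = 9884$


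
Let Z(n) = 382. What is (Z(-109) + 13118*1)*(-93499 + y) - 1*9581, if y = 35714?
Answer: -780107081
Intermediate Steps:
(Z(-109) + 13118*1)*(-93499 + y) - 1*9581 = (382 + 13118*1)*(-93499 + 35714) - 1*9581 = (382 + 13118)*(-57785) - 9581 = 13500*(-57785) - 9581 = -780097500 - 9581 = -780107081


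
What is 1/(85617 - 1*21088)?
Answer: 1/64529 ≈ 1.5497e-5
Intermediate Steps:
1/(85617 - 1*21088) = 1/(85617 - 21088) = 1/64529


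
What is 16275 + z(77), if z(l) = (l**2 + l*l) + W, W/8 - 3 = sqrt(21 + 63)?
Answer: 28157 + 16*sqrt(21) ≈ 28230.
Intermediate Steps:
W = 24 + 16*sqrt(21) (W = 24 + 8*sqrt(21 + 63) = 24 + 8*sqrt(84) = 24 + 8*(2*sqrt(21)) = 24 + 16*sqrt(21) ≈ 97.321)
z(l) = 24 + 2*l**2 + 16*sqrt(21) (z(l) = (l**2 + l*l) + (24 + 16*sqrt(21)) = (l**2 + l**2) + (24 + 16*sqrt(21)) = 2*l**2 + (24 + 16*sqrt(21)) = 24 + 2*l**2 + 16*sqrt(21))
16275 + z(77) = 16275 + (24 + 2*77**2 + 16*sqrt(21)) = 16275 + (24 + 2*5929 + 16*sqrt(21)) = 16275 + (24 + 11858 + 16*sqrt(21)) = 16275 + (11882 + 16*sqrt(21)) = 28157 + 16*sqrt(21)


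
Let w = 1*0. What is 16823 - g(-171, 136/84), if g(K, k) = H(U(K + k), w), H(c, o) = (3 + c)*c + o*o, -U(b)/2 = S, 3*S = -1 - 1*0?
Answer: 151385/9 ≈ 16821.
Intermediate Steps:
S = -⅓ (S = (-1 - 1*0)/3 = (-1 + 0)/3 = (⅓)*(-1) = -⅓ ≈ -0.33333)
w = 0
U(b) = ⅔ (U(b) = -2*(-⅓) = ⅔)
H(c, o) = o² + c*(3 + c) (H(c, o) = c*(3 + c) + o² = o² + c*(3 + c))
g(K, k) = 22/9 (g(K, k) = (⅔)² + 0² + 3*(⅔) = 4/9 + 0 + 2 = 22/9)
16823 - g(-171, 136/84) = 16823 - 1*22/9 = 16823 - 22/9 = 151385/9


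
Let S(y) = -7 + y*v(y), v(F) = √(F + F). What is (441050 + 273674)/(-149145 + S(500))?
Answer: -832832141/171846243 - 111675625*√10/687384972 ≈ -5.3601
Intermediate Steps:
v(F) = √2*√F (v(F) = √(2*F) = √2*√F)
S(y) = -7 + √2*y^(3/2) (S(y) = -7 + y*(√2*√y) = -7 + √2*y^(3/2))
(441050 + 273674)/(-149145 + S(500)) = (441050 + 273674)/(-149145 + (-7 + √2*500^(3/2))) = 714724/(-149145 + (-7 + √2*(5000*√5))) = 714724/(-149145 + (-7 + 5000*√10)) = 714724/(-149152 + 5000*√10)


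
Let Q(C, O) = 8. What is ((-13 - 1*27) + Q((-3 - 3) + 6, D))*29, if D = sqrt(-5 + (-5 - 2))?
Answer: -928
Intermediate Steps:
D = 2*I*sqrt(3) (D = sqrt(-5 - 7) = sqrt(-12) = 2*I*sqrt(3) ≈ 3.4641*I)
((-13 - 1*27) + Q((-3 - 3) + 6, D))*29 = ((-13 - 1*27) + 8)*29 = ((-13 - 27) + 8)*29 = (-40 + 8)*29 = -32*29 = -928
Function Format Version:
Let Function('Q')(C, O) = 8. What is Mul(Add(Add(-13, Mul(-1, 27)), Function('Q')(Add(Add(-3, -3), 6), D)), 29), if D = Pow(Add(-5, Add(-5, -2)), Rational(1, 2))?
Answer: -928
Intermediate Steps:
D = Mul(2, I, Pow(3, Rational(1, 2))) (D = Pow(Add(-5, -7), Rational(1, 2)) = Pow(-12, Rational(1, 2)) = Mul(2, I, Pow(3, Rational(1, 2))) ≈ Mul(3.4641, I))
Mul(Add(Add(-13, Mul(-1, 27)), Function('Q')(Add(Add(-3, -3), 6), D)), 29) = Mul(Add(Add(-13, Mul(-1, 27)), 8), 29) = Mul(Add(Add(-13, -27), 8), 29) = Mul(Add(-40, 8), 29) = Mul(-32, 29) = -928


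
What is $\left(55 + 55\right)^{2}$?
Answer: $12100$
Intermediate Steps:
$\left(55 + 55\right)^{2} = 110^{2} = 12100$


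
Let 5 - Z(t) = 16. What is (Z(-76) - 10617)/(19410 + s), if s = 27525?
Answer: -10628/46935 ≈ -0.22644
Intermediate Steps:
Z(t) = -11 (Z(t) = 5 - 1*16 = 5 - 16 = -11)
(Z(-76) - 10617)/(19410 + s) = (-11 - 10617)/(19410 + 27525) = -10628/46935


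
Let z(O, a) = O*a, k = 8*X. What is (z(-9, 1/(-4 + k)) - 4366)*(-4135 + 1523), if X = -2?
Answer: 57014083/5 ≈ 1.1403e+7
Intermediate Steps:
k = -16 (k = 8*(-2) = -16)
(z(-9, 1/(-4 + k)) - 4366)*(-4135 + 1523) = (-9/(-4 - 16) - 4366)*(-4135 + 1523) = (-9/(-20) - 4366)*(-2612) = (-9*(-1/20) - 4366)*(-2612) = (9/20 - 4366)*(-2612) = -87311/20*(-2612) = 57014083/5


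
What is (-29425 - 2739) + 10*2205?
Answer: -10114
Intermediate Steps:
(-29425 - 2739) + 10*2205 = -32164 + 22050 = -10114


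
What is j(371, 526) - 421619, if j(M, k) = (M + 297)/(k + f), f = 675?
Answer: -506363751/1201 ≈ -4.2162e+5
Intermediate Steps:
j(M, k) = (297 + M)/(675 + k) (j(M, k) = (M + 297)/(k + 675) = (297 + M)/(675 + k))
j(371, 526) - 421619 = (297 + 371)/(675 + 526) - 421619 = 668/1201 - 421619 = -506363751/1201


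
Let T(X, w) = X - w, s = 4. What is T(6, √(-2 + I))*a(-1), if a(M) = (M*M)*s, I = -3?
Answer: 24 - 4*I*√5 ≈ 24.0 - 8.9443*I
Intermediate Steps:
a(M) = 4*M² (a(M) = (M*M)*4 = M²*4 = 4*M²)
T(6, √(-2 + I))*a(-1) = (6 - √(-2 - 3))*(4*(-1)²) = (6 - √(-5))*(4*1) = (6 - I*√5)*4 = 24 - 4*I*√5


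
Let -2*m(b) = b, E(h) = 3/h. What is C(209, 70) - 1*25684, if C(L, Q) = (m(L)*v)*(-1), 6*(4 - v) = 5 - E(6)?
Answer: -202755/8 ≈ -25344.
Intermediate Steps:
m(b) = -b/2
v = 13/4 (v = 4 - (5 - 3/6)/6 = 4 - (5 - 1*½)/6 = 4 - (5 - ½)/6 = 4 - ⅙*9/2 = 4 - ¾ = 13/4 ≈ 3.2500)
C(L, Q) = 13*L/8 (C(L, Q) = (-L/2*(13/4))*(-1) = -13*L/8*(-1) = 13*L/8)
C(209, 70) - 1*25684 = (13/8)*209 - 1*25684 = 2717/8 - 25684 = -202755/8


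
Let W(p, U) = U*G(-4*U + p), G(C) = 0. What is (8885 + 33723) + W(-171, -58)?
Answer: 42608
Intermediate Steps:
W(p, U) = 0 (W(p, U) = U*0 = 0)
(8885 + 33723) + W(-171, -58) = (8885 + 33723) + 0 = 42608 + 0 = 42608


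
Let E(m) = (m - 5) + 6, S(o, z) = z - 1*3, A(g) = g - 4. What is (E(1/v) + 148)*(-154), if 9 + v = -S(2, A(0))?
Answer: -22869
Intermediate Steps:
A(g) = -4 + g
S(o, z) = -3 + z (S(o, z) = z - 3 = -3 + z)
v = -2 (v = -9 - (-3 + (-4 + 0)) = -9 - (-3 - 4) = -9 - 1*(-7) = -9 + 7 = -2)
E(m) = 1 + m (E(m) = (-5 + m) + 6 = 1 + m)
(E(1/v) + 148)*(-154) = ((1 + 1/(-2)) + 148)*(-154) = ((1 - ½) + 148)*(-154) = (½ + 148)*(-154) = (297/2)*(-154) = -22869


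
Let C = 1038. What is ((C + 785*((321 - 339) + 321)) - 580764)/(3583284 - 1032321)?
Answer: -113957/850321 ≈ -0.13402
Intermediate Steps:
((C + 785*((321 - 339) + 321)) - 580764)/(3583284 - 1032321) = ((1038 + 785*((321 - 339) + 321)) - 580764)/(3583284 - 1032321) = ((1038 + 785*(-18 + 321)) - 580764)/2550963 = ((1038 + 785*303) - 580764)*(1/2550963) = ((1038 + 237855) - 580764)*(1/2550963) = (238893 - 580764)*(1/2550963) = -341871*1/2550963 = -113957/850321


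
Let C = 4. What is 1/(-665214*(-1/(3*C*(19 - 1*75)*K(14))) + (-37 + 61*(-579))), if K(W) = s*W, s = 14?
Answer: -21952/776245781 ≈ -2.8280e-5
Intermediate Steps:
K(W) = 14*W
1/(-665214*(-1/(3*C*(19 - 1*75)*K(14))) + (-37 + 61*(-579))) = 1/(-665214*(-1/(2352*(19 - 1*75))) + (-37 + 61*(-579))) = 1/(-665214*(-1/(2352*(19 - 75))) + (-37 - 35319)) = 1/(-665214/((-2352*(-56))) - 35356) = 1/(-665214/131712 - 35356) = 1/(-665214*1/131712 - 35356) = 1/(-110869/21952 - 35356) = 1/(-776245781/21952) = -21952/776245781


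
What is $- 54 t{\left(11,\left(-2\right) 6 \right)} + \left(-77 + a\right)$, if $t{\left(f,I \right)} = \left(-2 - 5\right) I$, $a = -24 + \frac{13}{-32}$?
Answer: $- \frac{148397}{32} \approx -4637.4$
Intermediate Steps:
$a = - \frac{781}{32}$ ($a = -24 + 13 \left(- \frac{1}{32}\right) = -24 - \frac{13}{32} = - \frac{781}{32} \approx -24.406$)
$t{\left(f,I \right)} = - 7 I$
$- 54 t{\left(11,\left(-2\right) 6 \right)} + \left(-77 + a\right) = - 54 \left(- 7 \left(\left(-2\right) 6\right)\right) - \frac{3245}{32} = - 54 \left(\left(-7\right) \left(-12\right)\right) - \frac{3245}{32} = \left(-54\right) 84 - \frac{3245}{32} = -4536 - \frac{3245}{32} = - \frac{148397}{32}$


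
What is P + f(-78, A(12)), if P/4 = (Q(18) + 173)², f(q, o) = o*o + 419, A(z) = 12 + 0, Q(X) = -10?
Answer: 106839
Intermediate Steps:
A(z) = 12
f(q, o) = 419 + o² (f(q, o) = o² + 419 = 419 + o²)
P = 106276 (P = 4*(-10 + 173)² = 4*163² = 4*26569 = 106276)
P + f(-78, A(12)) = 106276 + (419 + 12²) = 106276 + (419 + 144) = 106276 + 563 = 106839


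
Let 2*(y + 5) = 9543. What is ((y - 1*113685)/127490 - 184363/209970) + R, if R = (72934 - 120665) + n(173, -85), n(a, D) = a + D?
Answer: -255081085714843/5353815060 ≈ -47645.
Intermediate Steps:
y = 9533/2 (y = -5 + (1/2)*9543 = -5 + 9543/2 = 9533/2 ≈ 4766.5)
n(a, D) = D + a
R = -47643 (R = (72934 - 120665) + (-85 + 173) = -47731 + 88 = -47643)
((y - 1*113685)/127490 - 184363/209970) + R = ((9533/2 - 1*113685)/127490 - 184363/209970) - 47643 = ((9533/2 - 113685)*(1/127490) - 184363*1/209970) - 47643 = (-217837/2*1/127490 - 184363/209970) - 47643 = (-217837/254980 - 184363/209970) - 47643 = -9274811263/5353815060 - 47643 = -255081085714843/5353815060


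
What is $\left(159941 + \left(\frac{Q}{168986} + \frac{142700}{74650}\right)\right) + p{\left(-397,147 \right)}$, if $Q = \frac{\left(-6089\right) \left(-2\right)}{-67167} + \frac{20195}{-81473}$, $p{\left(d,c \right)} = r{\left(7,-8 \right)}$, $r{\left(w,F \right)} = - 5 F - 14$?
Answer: $\frac{31551335226331415069789}{197234168275205874} \approx 1.5997 \cdot 10^{5}$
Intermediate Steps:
$r{\left(w,F \right)} = -14 - 5 F$
$p{\left(d,c \right)} = 26$ ($p{\left(d,c \right)} = -14 - -40 = -14 + 40 = 26$)
$Q = - \frac{335516537}{781756713}$ ($Q = 12178 \left(- \frac{1}{67167}\right) + 20195 \left(- \frac{1}{81473}\right) = - \frac{12178}{67167} - \frac{2885}{11639} = - \frac{335516537}{781756713} \approx -0.42918$)
$\left(159941 + \left(\frac{Q}{168986} + \frac{142700}{74650}\right)\right) + p{\left(-397,147 \right)} = \left(159941 + \left(- \frac{335516537}{781756713 \cdot 168986} + \frac{142700}{74650}\right)\right) + 26 = \left(159941 + \left(\left(- \frac{335516537}{781756713}\right) \frac{1}{168986} + 142700 \cdot \frac{1}{74650}\right)\right) + 26 = \left(159941 + \left(- \frac{335516537}{132105939903018} + \frac{2854}{1493}\right)\right) + 26 = \left(159941 + \frac{377029851557023631}{197234168275205874}\right) + 26 = \frac{31546207137956259717065}{197234168275205874} + 26 = \frac{31551335226331415069789}{197234168275205874}$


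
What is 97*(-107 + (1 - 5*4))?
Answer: -12222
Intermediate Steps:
97*(-107 + (1 - 5*4)) = 97*(-107 + (1 - 20)) = 97*(-107 - 19) = 97*(-126) = -12222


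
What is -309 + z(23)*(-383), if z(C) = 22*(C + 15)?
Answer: -320497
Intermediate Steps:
z(C) = 330 + 22*C (z(C) = 22*(15 + C) = 330 + 22*C)
-309 + z(23)*(-383) = -309 + (330 + 22*23)*(-383) = -309 + (330 + 506)*(-383) = -309 + 836*(-383) = -309 - 320188 = -320497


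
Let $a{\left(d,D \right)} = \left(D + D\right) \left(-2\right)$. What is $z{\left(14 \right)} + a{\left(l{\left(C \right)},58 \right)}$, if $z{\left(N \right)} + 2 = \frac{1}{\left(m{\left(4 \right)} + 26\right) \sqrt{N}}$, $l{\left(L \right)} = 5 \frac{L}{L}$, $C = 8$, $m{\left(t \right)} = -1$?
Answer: $-234 + \frac{\sqrt{14}}{350} \approx -233.99$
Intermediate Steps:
$l{\left(L \right)} = 5$ ($l{\left(L \right)} = 5 \cdot 1 = 5$)
$a{\left(d,D \right)} = - 4 D$ ($a{\left(d,D \right)} = 2 D \left(-2\right) = - 4 D$)
$z{\left(N \right)} = -2 + \frac{1}{25 \sqrt{N}}$ ($z{\left(N \right)} = -2 + \frac{1}{\left(-1 + 26\right) \sqrt{N}} = -2 + \frac{1}{25 \sqrt{N}}$)
$z{\left(14 \right)} + a{\left(l{\left(C \right)},58 \right)} = \left(-2 + \frac{1}{25 \sqrt{14}}\right) - 232 = \left(-2 + \frac{\frac{1}{14} \sqrt{14}}{25}\right) - 232 = \left(-2 + \frac{\sqrt{14}}{350}\right) - 232 = -234 + \frac{\sqrt{14}}{350}$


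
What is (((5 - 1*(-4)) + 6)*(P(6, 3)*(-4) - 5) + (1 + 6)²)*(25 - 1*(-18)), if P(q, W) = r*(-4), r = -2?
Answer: -21758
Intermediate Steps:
P(q, W) = 8 (P(q, W) = -2*(-4) = 8)
(((5 - 1*(-4)) + 6)*(P(6, 3)*(-4) - 5) + (1 + 6)²)*(25 - 1*(-18)) = (((5 - 1*(-4)) + 6)*(8*(-4) - 5) + (1 + 6)²)*(25 - 1*(-18)) = (((5 + 4) + 6)*(-32 - 5) + 7²)*(25 + 18) = ((9 + 6)*(-37) + 49)*43 = (15*(-37) + 49)*43 = (-555 + 49)*43 = -506*43 = -21758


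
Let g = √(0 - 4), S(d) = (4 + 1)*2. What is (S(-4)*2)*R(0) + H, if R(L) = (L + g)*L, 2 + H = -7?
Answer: -9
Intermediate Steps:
H = -9 (H = -2 - 7 = -9)
S(d) = 10 (S(d) = 5*2 = 10)
g = 2*I (g = √(-4) = 2*I ≈ 2.0*I)
R(L) = L*(L + 2*I) (R(L) = (L + 2*I)*L = L*(L + 2*I))
(S(-4)*2)*R(0) + H = (10*2)*(0*(0 + 2*I)) - 9 = 20*(0*(2*I)) - 9 = 20*0 - 9 = 0 - 9 = -9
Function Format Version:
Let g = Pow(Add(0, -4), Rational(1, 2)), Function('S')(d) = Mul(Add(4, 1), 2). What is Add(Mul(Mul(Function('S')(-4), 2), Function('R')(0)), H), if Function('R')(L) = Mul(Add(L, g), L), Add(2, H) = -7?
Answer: -9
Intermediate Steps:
H = -9 (H = Add(-2, -7) = -9)
Function('S')(d) = 10 (Function('S')(d) = Mul(5, 2) = 10)
g = Mul(2, I) (g = Pow(-4, Rational(1, 2)) = Mul(2, I) ≈ Mul(2.0000, I))
Function('R')(L) = Mul(L, Add(L, Mul(2, I))) (Function('R')(L) = Mul(Add(L, Mul(2, I)), L) = Mul(L, Add(L, Mul(2, I))))
Add(Mul(Mul(Function('S')(-4), 2), Function('R')(0)), H) = Add(Mul(Mul(10, 2), Mul(0, Add(0, Mul(2, I)))), -9) = Add(Mul(20, Mul(0, Mul(2, I))), -9) = Add(Mul(20, 0), -9) = Add(0, -9) = -9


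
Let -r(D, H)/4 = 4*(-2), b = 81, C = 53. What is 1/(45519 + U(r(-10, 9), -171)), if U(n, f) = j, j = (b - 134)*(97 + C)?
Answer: 1/37569 ≈ 2.6618e-5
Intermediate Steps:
r(D, H) = 32 (r(D, H) = -16*(-2) = -4*(-8) = 32)
j = -7950 (j = (81 - 134)*(97 + 53) = -53*150 = -7950)
U(n, f) = -7950
1/(45519 + U(r(-10, 9), -171)) = 1/(45519 - 7950) = 1/37569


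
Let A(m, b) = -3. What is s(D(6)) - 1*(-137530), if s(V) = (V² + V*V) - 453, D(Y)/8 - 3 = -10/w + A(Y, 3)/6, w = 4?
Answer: 137077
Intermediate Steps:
D(Y) = 0 (D(Y) = 24 + 8*(-10/4 - 3/6) = 24 + 8*(-10*¼ - 3*⅙) = 24 + 8*(-5/2 - ½) = 24 + 8*(-3) = 24 - 24 = 0)
s(V) = -453 + 2*V² (s(V) = (V² + V²) - 453 = 2*V² - 453 = -453 + 2*V²)
s(D(6)) - 1*(-137530) = (-453 + 2*0²) - 1*(-137530) = (-453 + 2*0) + 137530 = (-453 + 0) + 137530 = -453 + 137530 = 137077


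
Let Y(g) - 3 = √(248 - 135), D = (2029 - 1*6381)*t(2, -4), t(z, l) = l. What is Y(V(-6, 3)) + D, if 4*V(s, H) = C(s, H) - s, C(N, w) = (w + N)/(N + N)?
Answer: 17411 + √113 ≈ 17422.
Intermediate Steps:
C(N, w) = (N + w)/(2*N) (C(N, w) = (N + w)/((2*N)) = (N + w)*(1/(2*N)) = (N + w)/(2*N))
V(s, H) = -s/4 + (H + s)/(8*s) (V(s, H) = ((s + H)/(2*s) - s)/4 = ((H + s)/(2*s) - s)/4 = (-s + (H + s)/(2*s))/4 = -s/4 + (H + s)/(8*s))
D = 17408 (D = (2029 - 1*6381)*(-4) = (2029 - 6381)*(-4) = -4352*(-4) = 17408)
Y(g) = 3 + √113 (Y(g) = 3 + √(248 - 135) = 3 + √113)
Y(V(-6, 3)) + D = (3 + √113) + 17408 = 17411 + √113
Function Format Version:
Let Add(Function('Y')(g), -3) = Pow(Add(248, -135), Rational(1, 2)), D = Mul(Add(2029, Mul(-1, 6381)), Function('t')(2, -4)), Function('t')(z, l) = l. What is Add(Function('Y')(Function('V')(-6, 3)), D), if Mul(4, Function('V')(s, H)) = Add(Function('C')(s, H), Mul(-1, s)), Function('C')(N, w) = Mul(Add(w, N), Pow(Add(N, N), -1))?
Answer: Add(17411, Pow(113, Rational(1, 2))) ≈ 17422.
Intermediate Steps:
Function('C')(N, w) = Mul(Rational(1, 2), Pow(N, -1), Add(N, w)) (Function('C')(N, w) = Mul(Add(N, w), Pow(Mul(2, N), -1)) = Mul(Add(N, w), Mul(Rational(1, 2), Pow(N, -1))) = Mul(Rational(1, 2), Pow(N, -1), Add(N, w)))
Function('V')(s, H) = Add(Mul(Rational(-1, 4), s), Mul(Rational(1, 8), Pow(s, -1), Add(H, s))) (Function('V')(s, H) = Mul(Rational(1, 4), Add(Mul(Rational(1, 2), Pow(s, -1), Add(s, H)), Mul(-1, s))) = Mul(Rational(1, 4), Add(Mul(Rational(1, 2), Pow(s, -1), Add(H, s)), Mul(-1, s))) = Mul(Rational(1, 4), Add(Mul(-1, s), Mul(Rational(1, 2), Pow(s, -1), Add(H, s)))) = Add(Mul(Rational(-1, 4), s), Mul(Rational(1, 8), Pow(s, -1), Add(H, s))))
D = 17408 (D = Mul(Add(2029, Mul(-1, 6381)), -4) = Mul(Add(2029, -6381), -4) = Mul(-4352, -4) = 17408)
Function('Y')(g) = Add(3, Pow(113, Rational(1, 2))) (Function('Y')(g) = Add(3, Pow(Add(248, -135), Rational(1, 2))) = Add(3, Pow(113, Rational(1, 2))))
Add(Function('Y')(Function('V')(-6, 3)), D) = Add(Add(3, Pow(113, Rational(1, 2))), 17408) = Add(17411, Pow(113, Rational(1, 2)))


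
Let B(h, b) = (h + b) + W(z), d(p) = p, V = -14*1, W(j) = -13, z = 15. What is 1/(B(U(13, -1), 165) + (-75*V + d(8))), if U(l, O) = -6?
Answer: 1/1204 ≈ 0.00083056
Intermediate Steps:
V = -14
B(h, b) = -13 + b + h (B(h, b) = (h + b) - 13 = (b + h) - 13 = -13 + b + h)
1/(B(U(13, -1), 165) + (-75*V + d(8))) = 1/((-13 + 165 - 6) + (-75*(-14) + 8)) = 1/(146 + (1050 + 8)) = 1/(146 + 1058) = 1/1204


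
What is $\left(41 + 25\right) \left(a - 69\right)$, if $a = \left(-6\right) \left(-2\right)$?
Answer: $-3762$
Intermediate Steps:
$a = 12$
$\left(41 + 25\right) \left(a - 69\right) = \left(41 + 25\right) \left(12 - 69\right) = 66 \left(-57\right) = -3762$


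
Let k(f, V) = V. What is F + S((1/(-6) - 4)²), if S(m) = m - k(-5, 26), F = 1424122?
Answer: 51268081/36 ≈ 1.4241e+6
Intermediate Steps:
S(m) = -26 + m (S(m) = m - 1*26 = m - 26 = -26 + m)
F + S((1/(-6) - 4)²) = 1424122 + (-26 + (1/(-6) - 4)²) = 1424122 + (-26 + (-⅙ - 4)²) = 1424122 + (-26 + (-25/6)²) = 1424122 + (-26 + 625/36) = 1424122 - 311/36 = 51268081/36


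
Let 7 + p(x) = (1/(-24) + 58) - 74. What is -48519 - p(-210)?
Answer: -1163903/24 ≈ -48496.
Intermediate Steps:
p(x) = -553/24 (p(x) = -7 + ((1/(-24) + 58) - 74) = -7 + ((-1/24 + 58) - 74) = -7 + (1391/24 - 74) = -7 - 385/24 = -553/24)
-48519 - p(-210) = -48519 - 1*(-553/24) = -48519 + 553/24 = -1163903/24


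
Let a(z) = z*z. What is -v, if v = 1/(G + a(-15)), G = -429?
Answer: 1/204 ≈ 0.0049020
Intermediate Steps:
a(z) = z²
v = -1/204 (v = 1/(-429 + (-15)²) = 1/(-429 + 225) = 1/(-204) = -1/204 ≈ -0.0049020)
-v = -1*(-1/204) = 1/204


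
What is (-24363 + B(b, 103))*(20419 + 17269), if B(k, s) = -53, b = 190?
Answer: -920190208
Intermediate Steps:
(-24363 + B(b, 103))*(20419 + 17269) = (-24363 - 53)*(20419 + 17269) = -24416*37688 = -920190208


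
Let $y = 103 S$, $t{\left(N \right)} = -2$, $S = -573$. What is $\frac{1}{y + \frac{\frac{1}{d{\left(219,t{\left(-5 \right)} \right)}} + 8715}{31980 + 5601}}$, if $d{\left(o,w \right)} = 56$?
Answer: $- \frac{2104536}{124207122143} \approx -1.6944 \cdot 10^{-5}$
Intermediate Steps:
$y = -59019$ ($y = 103 \left(-573\right) = -59019$)
$\frac{1}{y + \frac{\frac{1}{d{\left(219,t{\left(-5 \right)} \right)}} + 8715}{31980 + 5601}} = \frac{1}{-59019 + \frac{\frac{1}{56} + 8715}{31980 + 5601}} = \frac{1}{-59019 + \frac{\frac{1}{56} + 8715}{37581}} = \frac{1}{-59019 + \frac{488041}{56} \cdot \frac{1}{37581}} = \frac{1}{-59019 + \frac{488041}{2104536}} = \frac{1}{- \frac{124207122143}{2104536}} = - \frac{2104536}{124207122143}$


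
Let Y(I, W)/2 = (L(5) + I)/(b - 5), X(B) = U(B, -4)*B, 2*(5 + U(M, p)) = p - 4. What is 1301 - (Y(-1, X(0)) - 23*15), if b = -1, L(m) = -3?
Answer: 4934/3 ≈ 1644.7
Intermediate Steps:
U(M, p) = -7 + p/2 (U(M, p) = -5 + (p - 4)/2 = -5 + (-4 + p)/2 = -5 + (-2 + p/2) = -7 + p/2)
X(B) = -9*B (X(B) = (-7 + (½)*(-4))*B = (-7 - 2)*B = -9*B)
Y(I, W) = 1 - I/3 (Y(I, W) = 2*((-3 + I)/(-1 - 5)) = 2*((-3 + I)/(-6)) = 2*((-3 + I)*(-⅙)) = 2*(½ - I/6) = 1 - I/3)
1301 - (Y(-1, X(0)) - 23*15) = 1301 - ((1 - ⅓*(-1)) - 23*15) = 1301 - ((1 + ⅓) - 345) = 1301 - (4/3 - 345) = 1301 - 1*(-1031/3) = 1301 + 1031/3 = 4934/3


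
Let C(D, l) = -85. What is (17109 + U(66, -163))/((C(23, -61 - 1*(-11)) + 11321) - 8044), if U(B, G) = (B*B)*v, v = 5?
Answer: 12963/1064 ≈ 12.183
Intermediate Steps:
U(B, G) = 5*B**2 (U(B, G) = (B*B)*5 = B**2*5 = 5*B**2)
(17109 + U(66, -163))/((C(23, -61 - 1*(-11)) + 11321) - 8044) = (17109 + 5*66**2)/((-85 + 11321) - 8044) = (17109 + 5*4356)/(11236 - 8044) = (17109 + 21780)/3192 = 38889*(1/3192) = 12963/1064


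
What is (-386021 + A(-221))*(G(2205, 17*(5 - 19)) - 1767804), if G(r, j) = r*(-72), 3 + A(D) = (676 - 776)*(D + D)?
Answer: 658545812736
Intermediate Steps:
A(D) = -3 - 200*D (A(D) = -3 + (676 - 776)*(D + D) = -3 - 200*D)
G(r, j) = -72*r
(-386021 + A(-221))*(G(2205, 17*(5 - 19)) - 1767804) = (-386021 + (-3 - 200*(-221)))*(-72*2205 - 1767804) = (-386021 + (-3 + 44200))*(-158760 - 1767804) = (-386021 + 44197)*(-1926564) = -341824*(-1926564) = 658545812736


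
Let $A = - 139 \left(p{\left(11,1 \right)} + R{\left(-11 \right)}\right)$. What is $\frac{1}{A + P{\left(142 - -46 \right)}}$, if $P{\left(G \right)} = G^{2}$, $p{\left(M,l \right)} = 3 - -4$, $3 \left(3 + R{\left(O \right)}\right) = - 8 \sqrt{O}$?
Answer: $\frac{78273}{2726361620} - \frac{417 i \sqrt{11}}{1363180810} \approx 2.871 \cdot 10^{-5} - 1.0146 \cdot 10^{-6} i$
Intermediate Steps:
$R{\left(O \right)} = -3 - \frac{8 \sqrt{O}}{3}$ ($R{\left(O \right)} = -3 + \frac{\left(-8\right) \sqrt{O}}{3} = -3 - \frac{8 \sqrt{O}}{3}$)
$p{\left(M,l \right)} = 7$ ($p{\left(M,l \right)} = 3 + 4 = 7$)
$A = -556 + \frac{1112 i \sqrt{11}}{3}$ ($A = - 139 \left(7 - \left(3 + \frac{8 \sqrt{-11}}{3}\right)\right) = - 139 \left(7 - \left(3 + \frac{8 i \sqrt{11}}{3}\right)\right) = - 139 \left(4 - \frac{8 i \sqrt{11}}{3}\right) = -556 + \frac{1112 i \sqrt{11}}{3} \approx -556.0 + 1229.4 i$)
$\frac{1}{A + P{\left(142 - -46 \right)}} = \frac{1}{\left(-556 + \frac{1112 i \sqrt{11}}{3}\right) + \left(142 - -46\right)^{2}} = \frac{1}{\left(-556 + \frac{1112 i \sqrt{11}}{3}\right) + \left(142 + 46\right)^{2}} = \frac{1}{\left(-556 + \frac{1112 i \sqrt{11}}{3}\right) + 188^{2}} = \frac{1}{\left(-556 + \frac{1112 i \sqrt{11}}{3}\right) + 35344} = \frac{1}{34788 + \frac{1112 i \sqrt{11}}{3}}$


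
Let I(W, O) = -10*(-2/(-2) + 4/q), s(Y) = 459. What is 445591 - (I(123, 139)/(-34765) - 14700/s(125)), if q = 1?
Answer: 27885752017/62577 ≈ 4.4562e+5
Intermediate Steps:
I(W, O) = -50 (I(W, O) = -10*(-2/(-2) + 4/1) = -10*(-2*(-1/2) + 4*1) = -10*(1 + 4) = -10*5 = -50)
445591 - (I(123, 139)/(-34765) - 14700/s(125)) = 445591 - (-50/(-34765) - 14700/459) = 445591 - (-50*(-1/34765) - 14700*1/459) = 445591 - (10/6953 - 4900/153) = 445591 - 1*(-2004010/62577) = 445591 + 2004010/62577 = 27885752017/62577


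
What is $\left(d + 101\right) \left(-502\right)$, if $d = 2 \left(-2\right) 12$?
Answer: $-26606$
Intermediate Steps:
$d = -48$ ($d = \left(-4\right) 12 = -48$)
$\left(d + 101\right) \left(-502\right) = \left(-48 + 101\right) \left(-502\right) = 53 \left(-502\right) = -26606$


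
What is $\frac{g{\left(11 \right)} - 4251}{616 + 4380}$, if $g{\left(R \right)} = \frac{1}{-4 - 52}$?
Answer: $- \frac{238057}{279776} \approx -0.85088$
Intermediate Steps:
$g{\left(R \right)} = - \frac{1}{56}$ ($g{\left(R \right)} = \frac{1}{-56} = - \frac{1}{56}$)
$\frac{g{\left(11 \right)} - 4251}{616 + 4380} = \frac{- \frac{1}{56} - 4251}{616 + 4380} = - \frac{238057}{56 \cdot 4996} = \left(- \frac{238057}{56}\right) \frac{1}{4996} = - \frac{238057}{279776}$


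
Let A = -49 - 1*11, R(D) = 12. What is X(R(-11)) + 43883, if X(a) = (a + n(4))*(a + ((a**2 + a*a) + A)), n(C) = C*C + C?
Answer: 51563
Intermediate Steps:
A = -60 (A = -49 - 11 = -60)
n(C) = C + C**2 (n(C) = C**2 + C = C + C**2)
X(a) = (20 + a)*(-60 + a + 2*a**2) (X(a) = (a + 4*(1 + 4))*(a + ((a**2 + a*a) - 60)) = (a + 4*5)*(a + ((a**2 + a**2) - 60)) = (a + 20)*(a + (2*a**2 - 60)) = (20 + a)*(a + (-60 + 2*a**2)) = (20 + a)*(-60 + a + 2*a**2))
X(R(-11)) + 43883 = (-1200 - 40*12 + 2*12**3 + 41*12**2) + 43883 = (-1200 - 480 + 2*1728 + 41*144) + 43883 = (-1200 - 480 + 3456 + 5904) + 43883 = 7680 + 43883 = 51563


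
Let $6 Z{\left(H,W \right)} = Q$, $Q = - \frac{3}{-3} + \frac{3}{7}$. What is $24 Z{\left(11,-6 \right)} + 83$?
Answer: $\frac{621}{7} \approx 88.714$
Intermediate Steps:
$Q = \frac{10}{7}$ ($Q = \left(-3\right) \left(- \frac{1}{3}\right) + 3 \cdot \frac{1}{7} = 1 + \frac{3}{7} = \frac{10}{7} \approx 1.4286$)
$Z{\left(H,W \right)} = \frac{5}{21}$ ($Z{\left(H,W \right)} = \frac{1}{6} \cdot \frac{10}{7} = \frac{5}{21}$)
$24 Z{\left(11,-6 \right)} + 83 = 24 \cdot \frac{5}{21} + 83 = \frac{40}{7} + 83 = \frac{621}{7}$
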